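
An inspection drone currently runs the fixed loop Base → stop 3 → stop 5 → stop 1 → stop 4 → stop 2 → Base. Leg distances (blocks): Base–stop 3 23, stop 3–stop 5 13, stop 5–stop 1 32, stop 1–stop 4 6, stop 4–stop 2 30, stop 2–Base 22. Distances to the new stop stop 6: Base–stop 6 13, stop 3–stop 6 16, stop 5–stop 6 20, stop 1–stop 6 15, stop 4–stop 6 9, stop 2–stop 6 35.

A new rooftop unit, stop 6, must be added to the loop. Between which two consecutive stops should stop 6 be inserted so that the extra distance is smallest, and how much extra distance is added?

Insertion cost between consecutive stops i–j is d(i,stop 6) + d(stop 6,j) − d(i,j):
  between Base and stop 3: 13 + 16 − 23 = 6
  between stop 3 and stop 5: 16 + 20 − 13 = 23
  between stop 5 and stop 1: 20 + 15 − 32 = 3
  between stop 1 and stop 4: 15 + 9 − 6 = 18
  between stop 4 and stop 2: 9 + 35 − 30 = 14
  between stop 2 and Base: 35 + 13 − 22 = 26
Cheapest insertion is between stop 5 and stop 1, adding 3.
New total = 126 + 3 = 129.

+3 blocks — insert stop 6 between stop 5 and stop 1.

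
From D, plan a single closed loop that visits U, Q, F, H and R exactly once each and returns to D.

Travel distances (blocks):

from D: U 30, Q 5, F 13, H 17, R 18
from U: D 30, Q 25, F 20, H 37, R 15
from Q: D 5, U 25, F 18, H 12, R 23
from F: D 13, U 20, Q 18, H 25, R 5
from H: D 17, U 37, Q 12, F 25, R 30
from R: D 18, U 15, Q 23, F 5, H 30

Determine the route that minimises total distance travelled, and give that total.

D-U-Q-F-H-R-D: 30+25+18+25+30+18 = 146
D-U-Q-F-R-H-D: 30+25+18+5+30+17 = 125
D-U-Q-H-F-R-D: 30+25+12+25+5+18 = 115
D-U-Q-H-R-F-D: 30+25+12+30+5+13 = 115
D-U-Q-R-F-H-D: 30+25+23+5+25+17 = 125
D-U-Q-R-H-F-D: 30+25+23+30+25+13 = 146
D-U-F-Q-H-R-D: 30+20+18+12+30+18 = 128
D-U-F-Q-R-H-D: 30+20+18+23+30+17 = 138
D-U-F-H-Q-R-D: 30+20+25+12+23+18 = 128
D-U-F-H-R-Q-D: 30+20+25+30+23+5 = 133
D-U-F-R-Q-H-D: 30+20+5+23+12+17 = 107
D-U-F-R-H-Q-D: 30+20+5+30+12+5 = 102
D-U-H-Q-F-R-D: 30+37+12+18+5+18 = 120
D-U-H-Q-R-F-D: 30+37+12+23+5+13 = 120
… (46 more)
D-Q-H-U-R-F-D: 5+12+37+15+5+13 = 87  ← best
The minimum is 87.
One optimal route: D → Q → H → U → R → F → D (or its reverse).

Shortest round trip = 87 blocks.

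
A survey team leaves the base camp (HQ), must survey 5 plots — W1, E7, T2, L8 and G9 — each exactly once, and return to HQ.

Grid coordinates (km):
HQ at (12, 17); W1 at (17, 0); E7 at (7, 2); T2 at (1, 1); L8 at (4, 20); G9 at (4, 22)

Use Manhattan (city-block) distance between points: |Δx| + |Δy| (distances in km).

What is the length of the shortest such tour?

HQ-W1-E7-T2-L8-G9-HQ: 22+12+7+22+2+13 = 78
HQ-W1-E7-T2-G9-L8-HQ: 22+12+7+24+2+11 = 78
HQ-W1-E7-L8-T2-G9-HQ: 22+12+21+22+24+13 = 114
HQ-W1-E7-L8-G9-T2-HQ: 22+12+21+2+24+27 = 108
HQ-W1-E7-G9-T2-L8-HQ: 22+12+23+24+22+11 = 114
HQ-W1-E7-G9-L8-T2-HQ: 22+12+23+2+22+27 = 108
HQ-W1-T2-E7-L8-G9-HQ: 22+17+7+21+2+13 = 82
HQ-W1-T2-E7-G9-L8-HQ: 22+17+7+23+2+11 = 82
HQ-W1-T2-L8-E7-G9-HQ: 22+17+22+21+23+13 = 118
HQ-W1-T2-L8-G9-E7-HQ: 22+17+22+2+23+20 = 106
HQ-W1-T2-G9-E7-L8-HQ: 22+17+24+23+21+11 = 118
HQ-W1-T2-G9-L8-E7-HQ: 22+17+24+2+21+20 = 106
HQ-W1-L8-E7-T2-G9-HQ: 22+33+21+7+24+13 = 120
HQ-W1-L8-E7-G9-T2-HQ: 22+33+21+23+24+27 = 150
… (46 more)
The minimum is 78.
One optimal route: HQ → W1 → E7 → T2 → L8 → G9 → HQ (or its reverse).

Minimum total distance: 78 km.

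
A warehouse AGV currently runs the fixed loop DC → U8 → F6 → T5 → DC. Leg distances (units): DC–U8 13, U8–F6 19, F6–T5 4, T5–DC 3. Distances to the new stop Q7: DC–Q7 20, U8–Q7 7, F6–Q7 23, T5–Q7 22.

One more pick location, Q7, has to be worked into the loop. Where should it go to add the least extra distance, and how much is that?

+11 — insert Q7 between U8 and F6.

Insertion cost between consecutive stops i–j is d(i,Q7) + d(Q7,j) − d(i,j):
  between DC and U8: 20 + 7 − 13 = 14
  between U8 and F6: 7 + 23 − 19 = 11
  between F6 and T5: 23 + 22 − 4 = 41
  between T5 and DC: 22 + 20 − 3 = 39
Cheapest insertion is between U8 and F6, adding 11.
New total = 39 + 11 = 50.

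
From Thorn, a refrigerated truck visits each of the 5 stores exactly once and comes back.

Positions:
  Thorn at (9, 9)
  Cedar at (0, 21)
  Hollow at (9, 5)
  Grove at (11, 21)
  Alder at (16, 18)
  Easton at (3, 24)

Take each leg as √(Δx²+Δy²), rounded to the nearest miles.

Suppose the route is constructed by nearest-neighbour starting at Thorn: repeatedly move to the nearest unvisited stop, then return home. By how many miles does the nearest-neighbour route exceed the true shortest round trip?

Excess over optimum: 1 miles.

From Thorn: Hollow=4, Alder=11, Grove=12, Cedar=15, Easton=16 → choose Hollow (4).
From Hollow: Alder=15, Grove=16, Cedar=18, Easton=20 → choose Alder (15).
From Alder: Grove=6, Easton=14, Cedar=16 → choose Grove (6).
From Grove: Easton=9, Cedar=11 → choose Easton (9).
From Easton: Cedar=4 → choose Cedar (4).
NN route Thorn → Hollow → Alder → Grove → Easton → Cedar → Thorn costs 53.
Optimal: Thorn → Hollow → Cedar → Easton → Grove → Alder → Thorn costs 52 (by enumerating all 60 distinct tours).
Excess = 53 − 52 = 1.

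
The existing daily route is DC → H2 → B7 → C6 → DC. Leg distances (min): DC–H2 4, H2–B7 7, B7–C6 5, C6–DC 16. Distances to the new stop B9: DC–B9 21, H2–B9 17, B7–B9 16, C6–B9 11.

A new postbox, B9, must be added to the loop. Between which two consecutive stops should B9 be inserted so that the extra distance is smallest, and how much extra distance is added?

Insertion cost between consecutive stops i–j is d(i,B9) + d(B9,j) − d(i,j):
  between DC and H2: 21 + 17 − 4 = 34
  between H2 and B7: 17 + 16 − 7 = 26
  between B7 and C6: 16 + 11 − 5 = 22
  between C6 and DC: 11 + 21 − 16 = 16
Cheapest insertion is between C6 and DC, adding 16.
New total = 32 + 16 = 48.

+16 min — insert B9 between C6 and DC.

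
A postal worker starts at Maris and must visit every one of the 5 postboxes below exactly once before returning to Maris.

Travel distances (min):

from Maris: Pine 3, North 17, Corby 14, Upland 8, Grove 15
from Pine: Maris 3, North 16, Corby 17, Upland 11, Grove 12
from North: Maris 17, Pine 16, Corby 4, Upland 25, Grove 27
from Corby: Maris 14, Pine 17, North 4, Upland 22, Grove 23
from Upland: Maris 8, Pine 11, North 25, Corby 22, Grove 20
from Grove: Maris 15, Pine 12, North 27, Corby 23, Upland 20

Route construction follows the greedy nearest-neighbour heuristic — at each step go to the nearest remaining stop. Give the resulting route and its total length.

Total distance 78 min via the nearest-neighbour route Maris → Pine → Upland → Grove → Corby → North → Maris.

Maris → [Pine:3 / Upland:8 / Corby:14 / Grove:15 / North:17] → Pine (3)
Pine → [Upland:11 / Grove:12 / North:16 / Corby:17] → Upland (11)
Upland → [Grove:20 / Corby:22 / North:25] → Grove (20)
Grove → [Corby:23 / North:27] → Corby (23)
Corby → [North:4] → North (4)
Return North→Maris: 17.
Total = 3 + 11 + 20 + 23 + 4 + 17 = 78.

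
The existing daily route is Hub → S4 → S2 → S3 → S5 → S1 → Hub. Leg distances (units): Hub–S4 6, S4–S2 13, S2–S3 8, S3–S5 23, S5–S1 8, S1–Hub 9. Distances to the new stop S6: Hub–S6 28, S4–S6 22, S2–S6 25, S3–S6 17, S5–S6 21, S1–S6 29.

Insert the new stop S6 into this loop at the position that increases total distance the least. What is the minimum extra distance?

Insertion cost between consecutive stops i–j is d(i,S6) + d(S6,j) − d(i,j):
  between Hub and S4: 28 + 22 − 6 = 44
  between S4 and S2: 22 + 25 − 13 = 34
  between S2 and S3: 25 + 17 − 8 = 34
  between S3 and S5: 17 + 21 − 23 = 15
  between S5 and S1: 21 + 29 − 8 = 42
  between S1 and Hub: 29 + 28 − 9 = 48
Cheapest insertion is between S3 and S5, adding 15.
New total = 67 + 15 = 82.

+15 — insert S6 between S3 and S5.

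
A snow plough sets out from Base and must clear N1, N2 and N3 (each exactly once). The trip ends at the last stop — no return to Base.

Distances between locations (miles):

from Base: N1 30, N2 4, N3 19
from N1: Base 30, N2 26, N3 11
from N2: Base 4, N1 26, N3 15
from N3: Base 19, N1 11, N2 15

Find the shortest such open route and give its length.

There are 3! = 6 possible orderings.
Base → N1 → N2 → N3: 30+26+15 = 71
Base → N1 → N3 → N2: 30+11+15 = 56
Base → N2 → N1 → N3: 4+26+11 = 41
Base → N2 → N3 → N1: 4+15+11 = 30
Base → N3 → N1 → N2: 19+11+26 = 56
Base → N3 → N2 → N1: 19+15+26 = 60
The minimum is 30.
One shortest path: Base → N2 → N3 → N1.

Shortest open route: 30 miles.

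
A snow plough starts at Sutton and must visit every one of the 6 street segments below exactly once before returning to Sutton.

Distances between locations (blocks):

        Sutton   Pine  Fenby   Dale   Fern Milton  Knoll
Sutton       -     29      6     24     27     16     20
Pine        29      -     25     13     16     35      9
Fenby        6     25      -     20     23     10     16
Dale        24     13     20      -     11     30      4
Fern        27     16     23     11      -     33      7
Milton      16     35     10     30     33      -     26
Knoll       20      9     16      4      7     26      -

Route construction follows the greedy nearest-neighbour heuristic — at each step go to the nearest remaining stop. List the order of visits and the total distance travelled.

Sutton → [Fenby:6 / Milton:16 / Knoll:20 / Dale:24 / Fern:27 / Pine:29] → Fenby (6)
Fenby → [Milton:10 / Knoll:16 / Dale:20 / Fern:23 / Pine:25] → Milton (10)
Milton → [Knoll:26 / Dale:30 / Fern:33 / Pine:35] → Knoll (26)
Knoll → [Dale:4 / Fern:7 / Pine:9] → Dale (4)
Dale → [Fern:11 / Pine:13] → Fern (11)
Fern → [Pine:16] → Pine (16)
Return Pine→Sutton: 29.
Total = 6 + 10 + 26 + 4 + 11 + 16 + 29 = 102.

102 blocks along Sutton → Fenby → Milton → Knoll → Dale → Fern → Pine → Sutton.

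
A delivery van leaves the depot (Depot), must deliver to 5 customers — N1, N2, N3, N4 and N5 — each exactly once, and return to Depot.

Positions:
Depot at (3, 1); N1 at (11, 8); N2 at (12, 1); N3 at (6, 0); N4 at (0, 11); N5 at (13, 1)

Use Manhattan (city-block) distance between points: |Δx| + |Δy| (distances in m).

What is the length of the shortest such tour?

With 5 stops there are 5!/2 = 60 distinct round trips (a route and its reverse cost the same).
Depot - N1 - N2 - N3 - N4 - N5 - Depot: 15+8+7+17+23+10 = 80
Depot - N1 - N2 - N3 - N5 - N4 - Depot: 15+8+7+8+23+13 = 74
Depot - N1 - N2 - N4 - N3 - N5 - Depot: 15+8+22+17+8+10 = 80
Depot - N1 - N2 - N4 - N5 - N3 - Depot: 15+8+22+23+8+4 = 80
Depot - N1 - N2 - N5 - N3 - N4 - Depot: 15+8+1+8+17+13 = 62
Depot - N1 - N2 - N5 - N4 - N3 - Depot: 15+8+1+23+17+4 = 68
Depot - N1 - N3 - N2 - N4 - N5 - Depot: 15+13+7+22+23+10 = 90
Depot - N1 - N3 - N2 - N5 - N4 - Depot: 15+13+7+1+23+13 = 72
Depot - N1 - N3 - N4 - N2 - N5 - Depot: 15+13+17+22+1+10 = 78
Depot - N1 - N3 - N4 - N5 - N2 - Depot: 15+13+17+23+1+9 = 78
Depot - N1 - N3 - N5 - N2 - N4 - Depot: 15+13+8+1+22+13 = 72
Depot - N1 - N3 - N5 - N4 - N2 - Depot: 15+13+8+23+22+9 = 90
Depot - N1 - N4 - N2 - N3 - N5 - Depot: 15+14+22+7+8+10 = 76
Depot - N1 - N4 - N2 - N5 - N3 - Depot: 15+14+22+1+8+4 = 64
… (46 more)
Depot - N3 - N2 - N5 - N1 - N4 - Depot: 4+7+1+9+14+13 = 48  ← best
The minimum is 48.
One optimal route: Depot → N3 → N2 → N5 → N1 → N4 → Depot (or its reverse).

48 m — the shortest possible round trip.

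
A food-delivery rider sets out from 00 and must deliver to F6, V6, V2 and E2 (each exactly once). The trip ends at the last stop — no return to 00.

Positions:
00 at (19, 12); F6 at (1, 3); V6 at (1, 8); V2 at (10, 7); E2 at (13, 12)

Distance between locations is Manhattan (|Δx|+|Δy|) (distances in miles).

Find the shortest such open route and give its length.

Shortest open route: 29 miles.

There are 4! = 24 possible orderings.
00 - F6 - V6 - V2 - E2: 27+5+10+8 = 50
00 - F6 - V6 - E2 - V2: 27+5+16+8 = 56
00 - F6 - V2 - V6 - E2: 27+13+10+16 = 66
00 - F6 - V2 - E2 - V6: 27+13+8+16 = 64
00 - F6 - E2 - V6 - V2: 27+21+16+10 = 74
00 - F6 - E2 - V2 - V6: 27+21+8+10 = 66
00 - V6 - F6 - V2 - E2: 22+5+13+8 = 48
00 - V6 - F6 - E2 - V2: 22+5+21+8 = 56
00 - V6 - V2 - F6 - E2: 22+10+13+21 = 66
00 - V6 - V2 - E2 - F6: 22+10+8+21 = 61
00 - V6 - E2 - F6 - V2: 22+16+21+13 = 72
00 - V6 - E2 - V2 - F6: 22+16+8+13 = 59
00 - V2 - F6 - V6 - E2: 14+13+5+16 = 48
00 - V2 - F6 - E2 - V6: 14+13+21+16 = 64
… (10 more)
00 - E2 - V2 - V6 - F6: 6+8+10+5 = 29  ← best
The minimum is 29.
One shortest path: 00 → E2 → V2 → V6 → F6.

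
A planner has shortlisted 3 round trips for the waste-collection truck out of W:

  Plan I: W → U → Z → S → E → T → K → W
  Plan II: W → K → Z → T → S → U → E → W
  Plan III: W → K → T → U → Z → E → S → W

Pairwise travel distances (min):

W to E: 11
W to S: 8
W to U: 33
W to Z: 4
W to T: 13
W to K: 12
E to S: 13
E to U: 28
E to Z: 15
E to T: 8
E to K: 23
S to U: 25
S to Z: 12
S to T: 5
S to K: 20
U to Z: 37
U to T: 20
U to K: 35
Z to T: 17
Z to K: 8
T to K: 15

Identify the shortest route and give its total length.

Shortest is Plan II, total 106 min.

Plan I: 33 + 37 + 12 + 13 + 8 + 15 + 12 = 130
Plan II: 12 + 8 + 17 + 5 + 25 + 28 + 11 = 106
Plan III: 12 + 15 + 20 + 37 + 15 + 13 + 8 = 120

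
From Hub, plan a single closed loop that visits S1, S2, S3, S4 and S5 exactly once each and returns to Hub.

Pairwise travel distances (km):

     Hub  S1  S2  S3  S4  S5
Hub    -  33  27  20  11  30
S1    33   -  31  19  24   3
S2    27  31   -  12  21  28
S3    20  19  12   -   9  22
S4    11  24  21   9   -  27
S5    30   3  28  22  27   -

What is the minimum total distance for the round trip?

Minimum total distance: 96 km.

Hub→S1→S2→S3→S4→S5→Hub: 33+31+12+9+27+30 = 142
Hub→S1→S2→S3→S5→S4→Hub: 33+31+12+22+27+11 = 136
Hub→S1→S2→S4→S3→S5→Hub: 33+31+21+9+22+30 = 146
Hub→S1→S2→S4→S5→S3→Hub: 33+31+21+27+22+20 = 154
Hub→S1→S2→S5→S3→S4→Hub: 33+31+28+22+9+11 = 134
Hub→S1→S2→S5→S4→S3→Hub: 33+31+28+27+9+20 = 148
Hub→S1→S3→S2→S4→S5→Hub: 33+19+12+21+27+30 = 142
Hub→S1→S3→S2→S5→S4→Hub: 33+19+12+28+27+11 = 130
Hub→S1→S3→S4→S2→S5→Hub: 33+19+9+21+28+30 = 140
Hub→S1→S3→S4→S5→S2→Hub: 33+19+9+27+28+27 = 143
Hub→S1→S3→S5→S2→S4→Hub: 33+19+22+28+21+11 = 134
Hub→S1→S3→S5→S4→S2→Hub: 33+19+22+27+21+27 = 149
Hub→S1→S4→S2→S3→S5→Hub: 33+24+21+12+22+30 = 142
Hub→S1→S4→S2→S5→S3→Hub: 33+24+21+28+22+20 = 148
… (46 more)
Hub→S1→S5→S2→S3→S4→Hub: 33+3+28+12+9+11 = 96  ← best
The minimum is 96.
One optimal route: Hub → S1 → S5 → S2 → S3 → S4 → Hub (or its reverse).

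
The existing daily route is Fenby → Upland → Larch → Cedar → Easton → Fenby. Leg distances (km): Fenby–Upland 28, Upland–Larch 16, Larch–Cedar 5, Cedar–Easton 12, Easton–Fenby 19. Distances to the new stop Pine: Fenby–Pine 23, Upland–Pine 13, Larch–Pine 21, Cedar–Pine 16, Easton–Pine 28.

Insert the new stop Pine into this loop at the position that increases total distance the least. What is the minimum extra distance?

Adding 8 km by placing Pine on the Fenby–Upland leg.

Insertion cost between consecutive stops i–j is d(i,Pine) + d(Pine,j) − d(i,j):
  between Fenby and Upland: 23 + 13 − 28 = 8
  between Upland and Larch: 13 + 21 − 16 = 18
  between Larch and Cedar: 21 + 16 − 5 = 32
  between Cedar and Easton: 16 + 28 − 12 = 32
  between Easton and Fenby: 28 + 23 − 19 = 32
Cheapest insertion is between Fenby and Upland, adding 8.
New total = 80 + 8 = 88.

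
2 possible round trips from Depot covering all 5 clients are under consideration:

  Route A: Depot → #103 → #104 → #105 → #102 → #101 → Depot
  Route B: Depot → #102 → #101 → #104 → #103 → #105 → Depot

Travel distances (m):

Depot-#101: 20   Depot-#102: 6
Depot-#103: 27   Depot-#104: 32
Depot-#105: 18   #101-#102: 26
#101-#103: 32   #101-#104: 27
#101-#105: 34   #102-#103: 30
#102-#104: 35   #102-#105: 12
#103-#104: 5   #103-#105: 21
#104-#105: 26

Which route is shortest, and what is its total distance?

Shortest is Route B, total 103 m.

Route A: 27 + 5 + 26 + 12 + 26 + 20 = 116
Route B: 6 + 26 + 27 + 5 + 21 + 18 = 103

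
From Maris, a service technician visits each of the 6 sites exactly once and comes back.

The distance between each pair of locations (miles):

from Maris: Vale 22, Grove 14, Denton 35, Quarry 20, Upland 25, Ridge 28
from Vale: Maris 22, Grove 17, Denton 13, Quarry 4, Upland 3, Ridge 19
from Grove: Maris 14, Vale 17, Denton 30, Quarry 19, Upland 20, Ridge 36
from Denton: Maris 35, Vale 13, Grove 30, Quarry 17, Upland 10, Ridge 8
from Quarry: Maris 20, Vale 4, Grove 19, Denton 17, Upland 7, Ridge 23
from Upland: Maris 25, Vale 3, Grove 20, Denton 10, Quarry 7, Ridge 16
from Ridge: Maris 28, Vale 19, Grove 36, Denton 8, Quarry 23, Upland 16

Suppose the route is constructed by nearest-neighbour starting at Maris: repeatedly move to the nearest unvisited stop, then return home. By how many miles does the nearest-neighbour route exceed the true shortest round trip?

Excess over optimum: 8 miles.

From Maris: Grove=14, Quarry=20, Vale=22, Upland=25, Ridge=28, Denton=35 → choose Grove (14).
From Grove: Vale=17, Quarry=19, Upland=20, Denton=30, Ridge=36 → choose Vale (17).
From Vale: Upland=3, Quarry=4, Denton=13, Ridge=19 → choose Upland (3).
From Upland: Quarry=7, Denton=10, Ridge=16 → choose Quarry (7).
From Quarry: Denton=17, Ridge=23 → choose Denton (17).
From Denton: Ridge=8 → choose Ridge (8).
NN route Maris → Grove → Vale → Upland → Quarry → Denton → Ridge → Maris costs 94.
Optimal: Maris → Grove → Quarry → Vale → Upland → Denton → Ridge → Maris costs 86 (by enumerating all 360 distinct tours).
Excess = 94 − 86 = 8.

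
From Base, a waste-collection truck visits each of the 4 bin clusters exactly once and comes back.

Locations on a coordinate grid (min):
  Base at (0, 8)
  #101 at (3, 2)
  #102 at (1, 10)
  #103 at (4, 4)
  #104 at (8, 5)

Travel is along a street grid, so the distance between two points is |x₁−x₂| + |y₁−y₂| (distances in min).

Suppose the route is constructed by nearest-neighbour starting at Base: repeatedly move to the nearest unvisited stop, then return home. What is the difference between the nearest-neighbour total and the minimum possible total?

Base: #102=3, #103=8, #101=9, #104=11 ⇒ #102
#102: #103=9, #101=10, #104=12 ⇒ #103
#103: #101=3, #104=5 ⇒ #101
#101: #104=8 ⇒ #104
NN route Base → #102 → #103 → #101 → #104 → Base costs 34.
Optimal: Base → #101 → #103 → #104 → #102 → Base costs 32 (by enumerating all 12 distinct tours).
Excess = 34 − 32 = 2.

The nearest-neighbour route is 2 min longer than optimal.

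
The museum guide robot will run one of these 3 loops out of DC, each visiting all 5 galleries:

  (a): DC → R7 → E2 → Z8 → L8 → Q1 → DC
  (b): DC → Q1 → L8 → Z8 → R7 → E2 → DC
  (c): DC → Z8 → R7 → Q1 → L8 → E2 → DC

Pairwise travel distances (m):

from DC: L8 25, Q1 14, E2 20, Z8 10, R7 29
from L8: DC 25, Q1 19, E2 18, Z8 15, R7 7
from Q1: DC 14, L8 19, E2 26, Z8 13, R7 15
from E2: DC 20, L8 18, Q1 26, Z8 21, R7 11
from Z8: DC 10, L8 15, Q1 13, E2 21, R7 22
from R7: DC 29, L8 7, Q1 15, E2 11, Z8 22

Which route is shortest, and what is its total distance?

101 m — (b) is the shortest.

(a): 29 + 11 + 21 + 15 + 19 + 14 = 109
(b): 14 + 19 + 15 + 22 + 11 + 20 = 101
(c): 10 + 22 + 15 + 19 + 18 + 20 = 104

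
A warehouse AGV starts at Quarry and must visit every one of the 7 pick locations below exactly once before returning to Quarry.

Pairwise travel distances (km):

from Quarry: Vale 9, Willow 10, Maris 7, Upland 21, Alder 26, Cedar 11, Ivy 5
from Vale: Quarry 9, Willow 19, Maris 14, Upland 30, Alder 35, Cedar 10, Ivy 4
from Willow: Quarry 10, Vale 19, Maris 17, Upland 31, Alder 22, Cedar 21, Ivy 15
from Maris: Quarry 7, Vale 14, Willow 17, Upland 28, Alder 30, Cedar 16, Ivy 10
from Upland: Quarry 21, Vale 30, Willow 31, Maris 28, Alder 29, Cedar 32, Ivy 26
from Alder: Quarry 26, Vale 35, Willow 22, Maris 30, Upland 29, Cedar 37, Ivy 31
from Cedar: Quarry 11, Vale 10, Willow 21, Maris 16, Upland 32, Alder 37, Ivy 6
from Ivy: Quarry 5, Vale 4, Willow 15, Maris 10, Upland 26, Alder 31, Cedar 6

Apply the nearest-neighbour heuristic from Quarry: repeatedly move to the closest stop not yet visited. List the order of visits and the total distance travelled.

Nearest-neighbour total = 124 km; route Quarry → Ivy → Vale → Cedar → Maris → Willow → Alder → Upland → Quarry.

Quarry → [Ivy:5 / Maris:7 / Vale:9 / Willow:10 / Cedar:11 / Upland:21 / Alder:26] → Ivy (5)
Ivy → [Vale:4 / Cedar:6 / Maris:10 / Willow:15 / Upland:26 / Alder:31] → Vale (4)
Vale → [Cedar:10 / Maris:14 / Willow:19 / Upland:30 / Alder:35] → Cedar (10)
Cedar → [Maris:16 / Willow:21 / Upland:32 / Alder:37] → Maris (16)
Maris → [Willow:17 / Upland:28 / Alder:30] → Willow (17)
Willow → [Alder:22 / Upland:31] → Alder (22)
Alder → [Upland:29] → Upland (29)
Return Upland→Quarry: 21.
Total = 5 + 4 + 10 + 16 + 17 + 22 + 29 + 21 = 124.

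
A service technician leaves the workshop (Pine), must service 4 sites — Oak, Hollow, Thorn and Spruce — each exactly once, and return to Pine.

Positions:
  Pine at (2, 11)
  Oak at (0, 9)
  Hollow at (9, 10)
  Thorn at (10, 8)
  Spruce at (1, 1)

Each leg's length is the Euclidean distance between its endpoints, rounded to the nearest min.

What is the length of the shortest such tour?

With 4 stops there are 4!/2 = 12 distinct round trips (a route and its reverse cost the same).
Pine→Oak→Hollow→Thorn→Spruce→Pine: 3+9+2+11+10 = 35
Pine→Oak→Hollow→Spruce→Thorn→Pine: 3+9+12+11+9 = 44
Pine→Oak→Thorn→Hollow→Spruce→Pine: 3+10+2+12+10 = 37
Pine→Oak→Thorn→Spruce→Hollow→Pine: 3+10+11+12+7 = 43
Pine→Oak→Spruce→Hollow→Thorn→Pine: 3+8+12+2+9 = 34
Pine→Oak→Spruce→Thorn→Hollow→Pine: 3+8+11+2+7 = 31
Pine→Hollow→Oak→Thorn→Spruce→Pine: 7+9+10+11+10 = 47
Pine→Hollow→Oak→Spruce→Thorn→Pine: 7+9+8+11+9 = 44
Pine→Hollow→Thorn→Oak→Spruce→Pine: 7+2+10+8+10 = 37
Pine→Hollow→Spruce→Oak→Thorn→Pine: 7+12+8+10+9 = 46
Pine→Thorn→Oak→Hollow→Spruce→Pine: 9+10+9+12+10 = 50
Pine→Thorn→Hollow→Oak→Spruce→Pine: 9+2+9+8+10 = 38
The minimum is 31.
One optimal route: Pine → Oak → Spruce → Thorn → Hollow → Pine (or its reverse).

Shortest round trip = 31 min.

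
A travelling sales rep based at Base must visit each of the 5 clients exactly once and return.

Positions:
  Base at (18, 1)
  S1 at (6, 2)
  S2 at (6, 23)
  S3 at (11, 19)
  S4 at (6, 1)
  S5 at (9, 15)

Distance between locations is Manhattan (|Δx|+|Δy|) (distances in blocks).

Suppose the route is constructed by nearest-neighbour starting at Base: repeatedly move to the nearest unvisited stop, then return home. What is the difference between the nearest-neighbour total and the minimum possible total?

From Base: S4=12, S1=13, S5=23, S3=25, S2=34 → choose S4 (12).
From S4: S1=1, S5=17, S2=22, S3=23 → choose S1 (1).
From S1: S5=16, S2=21, S3=22 → choose S5 (16).
From S5: S3=6, S2=11 → choose S3 (6).
From S3: S2=9 → choose S2 (9).
NN route Base → S4 → S1 → S5 → S3 → S2 → Base costs 78.
Optimal: Base → S4 → S1 → S2 → S3 → S5 → Base costs 72 (by enumerating all 60 distinct tours).
Excess = 78 − 72 = 6.

The nearest-neighbour route is 6 blocks longer than optimal.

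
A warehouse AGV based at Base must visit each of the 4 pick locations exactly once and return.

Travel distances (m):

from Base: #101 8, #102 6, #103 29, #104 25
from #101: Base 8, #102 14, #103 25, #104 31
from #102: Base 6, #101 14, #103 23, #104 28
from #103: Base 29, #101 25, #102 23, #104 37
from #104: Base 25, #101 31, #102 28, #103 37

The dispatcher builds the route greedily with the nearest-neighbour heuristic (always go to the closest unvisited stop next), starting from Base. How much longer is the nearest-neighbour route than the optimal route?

Base: #102=6, #101=8, #104=25, #103=29 ⇒ #102
#102: #101=14, #103=23, #104=28 ⇒ #101
#101: #103=25, #104=31 ⇒ #103
#103: #104=37 ⇒ #104
NN route Base → #102 → #101 → #103 → #104 → Base costs 107.
Optimal: Base → #101 → #103 → #104 → #102 → Base costs 104 (by enumerating all 12 distinct tours).
Excess = 107 − 104 = 3.

Excess over optimum: 3 m.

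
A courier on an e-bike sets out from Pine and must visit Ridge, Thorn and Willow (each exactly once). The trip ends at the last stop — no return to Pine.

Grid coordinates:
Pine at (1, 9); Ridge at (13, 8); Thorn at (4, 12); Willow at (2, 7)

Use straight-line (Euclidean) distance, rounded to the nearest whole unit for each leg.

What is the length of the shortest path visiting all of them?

17 — the minimum one-way total.

There are 3! = 6 possible orderings.
Pine - Ridge - Thorn - Willow: 12+10+5 = 27
Pine - Ridge - Willow - Thorn: 12+11+5 = 28
Pine - Thorn - Ridge - Willow: 4+10+11 = 25
Pine - Thorn - Willow - Ridge: 4+5+11 = 20
Pine - Willow - Ridge - Thorn: 2+11+10 = 23
Pine - Willow - Thorn - Ridge: 2+5+10 = 17
The minimum is 17.
One shortest path: Pine → Willow → Thorn → Ridge.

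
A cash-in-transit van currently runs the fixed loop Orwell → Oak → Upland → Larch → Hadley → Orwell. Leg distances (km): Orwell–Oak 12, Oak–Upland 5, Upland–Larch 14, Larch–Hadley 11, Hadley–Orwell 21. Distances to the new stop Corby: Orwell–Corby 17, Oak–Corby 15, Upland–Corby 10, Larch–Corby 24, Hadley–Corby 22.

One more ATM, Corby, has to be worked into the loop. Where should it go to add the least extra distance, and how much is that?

Minimum extra distance: 18 km, inserting Corby between Hadley and Orwell.

Insertion cost between consecutive stops i–j is d(i,Corby) + d(Corby,j) − d(i,j):
  between Orwell and Oak: 17 + 15 − 12 = 20
  between Oak and Upland: 15 + 10 − 5 = 20
  between Upland and Larch: 10 + 24 − 14 = 20
  between Larch and Hadley: 24 + 22 − 11 = 35
  between Hadley and Orwell: 22 + 17 − 21 = 18
Cheapest insertion is between Hadley and Orwell, adding 18.
New total = 63 + 18 = 81.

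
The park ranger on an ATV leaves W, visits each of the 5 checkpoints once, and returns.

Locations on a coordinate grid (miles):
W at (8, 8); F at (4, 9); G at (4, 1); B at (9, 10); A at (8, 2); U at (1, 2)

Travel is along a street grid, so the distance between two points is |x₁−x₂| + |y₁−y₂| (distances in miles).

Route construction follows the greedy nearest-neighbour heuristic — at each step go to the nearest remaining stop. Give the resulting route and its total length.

W → [B:3 / F:5 / A:6 / G:11 / U:13] → B (3)
B → [F:6 / A:9 / G:14 / U:16] → F (6)
F → [G:8 / U:10 / A:11] → G (8)
G → [U:4 / A:5] → U (4)
U → [A:7] → A (7)
Return A→W: 6.
Total = 3 + 6 + 8 + 4 + 7 + 6 = 34.

Nearest-neighbour total = 34 miles; route W → B → F → G → U → A → W.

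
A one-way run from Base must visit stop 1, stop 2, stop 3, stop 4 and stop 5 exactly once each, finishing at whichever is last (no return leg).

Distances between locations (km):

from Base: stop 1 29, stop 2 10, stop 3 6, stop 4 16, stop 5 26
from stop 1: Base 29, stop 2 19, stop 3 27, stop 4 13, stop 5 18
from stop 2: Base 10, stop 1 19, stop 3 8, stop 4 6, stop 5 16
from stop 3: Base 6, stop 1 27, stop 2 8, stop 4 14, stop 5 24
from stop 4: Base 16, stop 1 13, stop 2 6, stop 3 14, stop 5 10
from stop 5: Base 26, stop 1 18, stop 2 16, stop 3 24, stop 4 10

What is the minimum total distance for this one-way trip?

Shortest open route: 48 km.

There are 5! = 120 possible orderings.
Base - stop 1 - stop 2 - stop 3 - stop 4 - stop 5: 29+19+8+14+10 = 80
Base - stop 1 - stop 2 - stop 3 - stop 5 - stop 4: 29+19+8+24+10 = 90
Base - stop 1 - stop 2 - stop 4 - stop 3 - stop 5: 29+19+6+14+24 = 92
Base - stop 1 - stop 2 - stop 4 - stop 5 - stop 3: 29+19+6+10+24 = 88
Base - stop 1 - stop 2 - stop 5 - stop 3 - stop 4: 29+19+16+24+14 = 102
Base - stop 1 - stop 2 - stop 5 - stop 4 - stop 3: 29+19+16+10+14 = 88
Base - stop 1 - stop 3 - stop 2 - stop 4 - stop 5: 29+27+8+6+10 = 80
Base - stop 1 - stop 3 - stop 2 - stop 5 - stop 4: 29+27+8+16+10 = 90
Base - stop 1 - stop 3 - stop 4 - stop 2 - stop 5: 29+27+14+6+16 = 92
Base - stop 1 - stop 3 - stop 4 - stop 5 - stop 2: 29+27+14+10+16 = 96
Base - stop 1 - stop 3 - stop 5 - stop 2 - stop 4: 29+27+24+16+6 = 102
Base - stop 1 - stop 3 - stop 5 - stop 4 - stop 2: 29+27+24+10+6 = 96
Base - stop 1 - stop 4 - stop 2 - stop 3 - stop 5: 29+13+6+8+24 = 80
Base - stop 1 - stop 4 - stop 2 - stop 5 - stop 3: 29+13+6+16+24 = 88
… (106 more)
Base - stop 3 - stop 2 - stop 4 - stop 5 - stop 1: 6+8+6+10+18 = 48  ← best
The minimum is 48.
One shortest path: Base → stop 3 → stop 2 → stop 4 → stop 5 → stop 1.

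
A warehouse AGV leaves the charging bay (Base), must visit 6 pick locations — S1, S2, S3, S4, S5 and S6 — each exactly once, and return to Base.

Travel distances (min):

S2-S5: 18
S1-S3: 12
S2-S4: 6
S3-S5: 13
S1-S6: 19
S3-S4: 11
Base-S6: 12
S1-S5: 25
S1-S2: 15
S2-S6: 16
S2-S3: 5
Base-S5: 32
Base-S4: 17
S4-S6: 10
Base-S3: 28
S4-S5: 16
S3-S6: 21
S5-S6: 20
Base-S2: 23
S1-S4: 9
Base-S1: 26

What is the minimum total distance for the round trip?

Shortest round trip = 91 min.

With 6 stops there are 6!/2 = 360 distinct round trips (a route and its reverse cost the same).
Base → S1 → S2 → S3 → S4 → S5 → S6 → Base: 26+15+5+11+16+20+12 = 105
Base → S1 → S2 → S3 → S4 → S6 → S5 → Base: 26+15+5+11+10+20+32 = 119
Base → S1 → S2 → S3 → S5 → S4 → S6 → Base: 26+15+5+13+16+10+12 = 97
Base → S1 → S2 → S3 → S5 → S6 → S4 → Base: 26+15+5+13+20+10+17 = 106
Base → S1 → S2 → S3 → S6 → S4 → S5 → Base: 26+15+5+21+10+16+32 = 125
Base → S1 → S2 → S3 → S6 → S5 → S4 → Base: 26+15+5+21+20+16+17 = 120
Base → S1 → S2 → S4 → S3 → S5 → S6 → Base: 26+15+6+11+13+20+12 = 103
Base → S1 → S2 → S4 → S3 → S6 → S5 → Base: 26+15+6+11+21+20+32 = 131
… (352 more)
Base → S1 → S4 → S2 → S3 → S5 → S6 → Base: 26+9+6+5+13+20+12 = 91  ← best
The minimum is 91.
One optimal route: Base → S1 → S4 → S2 → S3 → S5 → S6 → Base (or its reverse).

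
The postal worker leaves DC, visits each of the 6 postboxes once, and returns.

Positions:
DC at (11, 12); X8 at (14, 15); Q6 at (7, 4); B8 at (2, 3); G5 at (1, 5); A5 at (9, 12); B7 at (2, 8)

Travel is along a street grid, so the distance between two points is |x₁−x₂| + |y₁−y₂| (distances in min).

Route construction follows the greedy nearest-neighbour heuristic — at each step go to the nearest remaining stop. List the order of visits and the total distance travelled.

DC → [A5:2 / X8:6 / Q6:12 / B7:13 / G5:17 / B8:18] → A5 (2)
A5 → [X8:8 / Q6:10 / B7:11 / G5:15 / B8:16] → X8 (8)
X8 → [Q6:18 / B7:19 / G5:23 / B8:24] → Q6 (18)
Q6 → [B8:6 / G5:7 / B7:9] → B8 (6)
B8 → [G5:3 / B7:5] → G5 (3)
G5 → [B7:4] → B7 (4)
Return B7→DC: 13.
Total = 2 + 8 + 18 + 6 + 3 + 4 + 13 = 54.

Total distance 54 min via the nearest-neighbour route DC → A5 → X8 → Q6 → B8 → G5 → B7 → DC.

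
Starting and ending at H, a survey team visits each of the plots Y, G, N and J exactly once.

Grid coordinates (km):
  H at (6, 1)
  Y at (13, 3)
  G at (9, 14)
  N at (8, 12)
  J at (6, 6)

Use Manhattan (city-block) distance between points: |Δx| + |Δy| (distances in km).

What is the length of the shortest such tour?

H - Y - G - N - J - H: 9+15+3+8+5 = 40
H - Y - G - J - N - H: 9+15+11+8+13 = 56
H - Y - N - G - J - H: 9+14+3+11+5 = 42
H - Y - N - J - G - H: 9+14+8+11+16 = 58
H - Y - J - G - N - H: 9+10+11+3+13 = 46
H - Y - J - N - G - H: 9+10+8+3+16 = 46
H - G - Y - N - J - H: 16+15+14+8+5 = 58
H - G - Y - J - N - H: 16+15+10+8+13 = 62
H - G - N - Y - J - H: 16+3+14+10+5 = 48
H - G - J - Y - N - H: 16+11+10+14+13 = 64
H - N - Y - G - J - H: 13+14+15+11+5 = 58
H - N - G - Y - J - H: 13+3+15+10+5 = 46
The minimum is 40.
One optimal route: H → Y → G → N → J → H (or its reverse).

40 km — the shortest possible round trip.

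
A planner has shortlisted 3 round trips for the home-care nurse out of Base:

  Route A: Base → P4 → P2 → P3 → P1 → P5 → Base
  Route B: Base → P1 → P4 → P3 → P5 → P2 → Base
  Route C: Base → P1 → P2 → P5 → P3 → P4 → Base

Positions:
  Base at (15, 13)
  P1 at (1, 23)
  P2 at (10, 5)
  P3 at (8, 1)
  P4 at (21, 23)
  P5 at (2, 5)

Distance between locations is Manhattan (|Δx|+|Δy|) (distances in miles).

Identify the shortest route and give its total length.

Route A: 16 + 29 + 6 + 29 + 19 + 21 = 120
Route B: 24 + 20 + 35 + 10 + 8 + 13 = 110
Route C: 24 + 27 + 8 + 10 + 35 + 16 = 120

Shortest is Route B, total 110 miles.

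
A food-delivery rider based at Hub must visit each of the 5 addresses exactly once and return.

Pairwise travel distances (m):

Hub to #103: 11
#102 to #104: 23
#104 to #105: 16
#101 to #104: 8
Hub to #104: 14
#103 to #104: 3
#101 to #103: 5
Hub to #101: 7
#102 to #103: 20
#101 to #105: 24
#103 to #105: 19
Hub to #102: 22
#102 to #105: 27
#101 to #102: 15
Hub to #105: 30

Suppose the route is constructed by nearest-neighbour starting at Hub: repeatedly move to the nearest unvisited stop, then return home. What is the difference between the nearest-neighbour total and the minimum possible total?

From Hub: #101=7, #103=11, #104=14, #102=22, #105=30 → choose #101 (7).
From #101: #103=5, #104=8, #102=15, #105=24 → choose #103 (5).
From #103: #104=3, #105=19, #102=20 → choose #104 (3).
From #104: #105=16, #102=23 → choose #105 (16).
From #105: #102=27 → choose #102 (27).
NN route Hub → #101 → #103 → #104 → #105 → #102 → Hub costs 80.
Optimal: Hub → #101 → #102 → #105 → #104 → #103 → Hub costs 79 (by enumerating all 60 distinct tours).
Excess = 80 − 79 = 1.

The nearest-neighbour route is 1 m longer than optimal.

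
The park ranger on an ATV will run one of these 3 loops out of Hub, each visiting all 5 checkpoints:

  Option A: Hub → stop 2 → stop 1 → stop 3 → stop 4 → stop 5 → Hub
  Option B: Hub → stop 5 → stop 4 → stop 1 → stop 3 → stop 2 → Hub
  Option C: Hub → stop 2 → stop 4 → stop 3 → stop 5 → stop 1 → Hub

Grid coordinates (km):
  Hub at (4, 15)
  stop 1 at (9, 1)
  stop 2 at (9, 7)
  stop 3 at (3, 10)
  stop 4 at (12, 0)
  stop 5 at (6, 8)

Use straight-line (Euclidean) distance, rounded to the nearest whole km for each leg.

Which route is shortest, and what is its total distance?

Option A: 9 + 6 + 11 + 13 + 10 + 7 = 56
Option B: 7 + 10 + 3 + 11 + 7 + 9 = 47
Option C: 9 + 8 + 13 + 4 + 8 + 15 = 57

47 km — Option B is the shortest.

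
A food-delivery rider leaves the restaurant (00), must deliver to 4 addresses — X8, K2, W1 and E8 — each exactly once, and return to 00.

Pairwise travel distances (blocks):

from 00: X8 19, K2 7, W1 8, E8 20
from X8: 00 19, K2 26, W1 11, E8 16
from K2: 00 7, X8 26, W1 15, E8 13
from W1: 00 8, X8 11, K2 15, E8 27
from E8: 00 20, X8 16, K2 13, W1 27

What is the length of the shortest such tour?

55 blocks — the shortest possible round trip.

00→X8→K2→W1→E8→00: 19+26+15+27+20 = 107
00→X8→K2→E8→W1→00: 19+26+13+27+8 = 93
00→X8→W1→K2→E8→00: 19+11+15+13+20 = 78
00→X8→W1→E8→K2→00: 19+11+27+13+7 = 77
00→X8→E8→K2→W1→00: 19+16+13+15+8 = 71
00→X8→E8→W1→K2→00: 19+16+27+15+7 = 84
00→K2→X8→W1→E8→00: 7+26+11+27+20 = 91
00→K2→X8→E8→W1→00: 7+26+16+27+8 = 84
00→K2→W1→X8→E8→00: 7+15+11+16+20 = 69
00→K2→E8→X8→W1→00: 7+13+16+11+8 = 55
00→W1→X8→K2→E8→00: 8+11+26+13+20 = 78
00→W1→K2→X8→E8→00: 8+15+26+16+20 = 85
The minimum is 55.
One optimal route: 00 → K2 → E8 → X8 → W1 → 00 (or its reverse).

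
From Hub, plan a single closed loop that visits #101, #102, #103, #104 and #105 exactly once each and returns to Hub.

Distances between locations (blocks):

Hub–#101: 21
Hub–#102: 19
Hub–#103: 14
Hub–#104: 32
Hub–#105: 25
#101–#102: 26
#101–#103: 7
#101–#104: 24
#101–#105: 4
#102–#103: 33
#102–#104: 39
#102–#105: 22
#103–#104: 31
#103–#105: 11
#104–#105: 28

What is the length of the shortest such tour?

Minimum total distance: 111 blocks.

Hub→#101→#102→#103→#104→#105→Hub: 21+26+33+31+28+25 = 164
Hub→#101→#102→#103→#105→#104→Hub: 21+26+33+11+28+32 = 151
Hub→#101→#102→#104→#103→#105→Hub: 21+26+39+31+11+25 = 153
Hub→#101→#102→#104→#105→#103→Hub: 21+26+39+28+11+14 = 139
Hub→#101→#102→#105→#103→#104→Hub: 21+26+22+11+31+32 = 143
Hub→#101→#102→#105→#104→#103→Hub: 21+26+22+28+31+14 = 142
Hub→#101→#103→#102→#104→#105→Hub: 21+7+33+39+28+25 = 153
Hub→#101→#103→#102→#105→#104→Hub: 21+7+33+22+28+32 = 143
Hub→#101→#103→#104→#102→#105→Hub: 21+7+31+39+22+25 = 145
Hub→#101→#103→#104→#105→#102→Hub: 21+7+31+28+22+19 = 128
Hub→#101→#103→#105→#102→#104→Hub: 21+7+11+22+39+32 = 132
Hub→#101→#103→#105→#104→#102→Hub: 21+7+11+28+39+19 = 125
Hub→#101→#104→#102→#103→#105→Hub: 21+24+39+33+11+25 = 153
Hub→#101→#104→#102→#105→#103→Hub: 21+24+39+22+11+14 = 131
… (46 more)
Hub→#102→#104→#101→#105→#103→Hub: 19+39+24+4+11+14 = 111  ← best
The minimum is 111.
One optimal route: Hub → #102 → #104 → #101 → #105 → #103 → Hub (or its reverse).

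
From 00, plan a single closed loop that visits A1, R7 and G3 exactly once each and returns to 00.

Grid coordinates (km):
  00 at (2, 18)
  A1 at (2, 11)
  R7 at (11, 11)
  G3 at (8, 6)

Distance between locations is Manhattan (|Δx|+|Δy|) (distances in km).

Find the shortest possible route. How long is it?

42 km — the shortest possible round trip.

There are 3 distinct closed tours to check (reversals are equivalent).
00-A1-R7-G3-00: 7+9+8+18 = 42
00-A1-G3-R7-00: 7+11+8+16 = 42
00-R7-A1-G3-00: 16+9+11+18 = 54
The minimum is 42.
One optimal route: 00 → A1 → R7 → G3 → 00 (or its reverse).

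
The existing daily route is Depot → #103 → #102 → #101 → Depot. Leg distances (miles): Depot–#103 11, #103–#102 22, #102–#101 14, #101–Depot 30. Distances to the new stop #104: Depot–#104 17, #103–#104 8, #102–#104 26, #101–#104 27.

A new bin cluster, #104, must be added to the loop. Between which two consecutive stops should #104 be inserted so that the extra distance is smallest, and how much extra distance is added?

Minimum extra distance: 12 miles, inserting #104 between #103 and #102.

Insertion cost between consecutive stops i–j is d(i,#104) + d(#104,j) − d(i,j):
  between Depot and #103: 17 + 8 − 11 = 14
  between #103 and #102: 8 + 26 − 22 = 12
  between #102 and #101: 26 + 27 − 14 = 39
  between #101 and Depot: 27 + 17 − 30 = 14
Cheapest insertion is between #103 and #102, adding 12.
New total = 77 + 12 = 89.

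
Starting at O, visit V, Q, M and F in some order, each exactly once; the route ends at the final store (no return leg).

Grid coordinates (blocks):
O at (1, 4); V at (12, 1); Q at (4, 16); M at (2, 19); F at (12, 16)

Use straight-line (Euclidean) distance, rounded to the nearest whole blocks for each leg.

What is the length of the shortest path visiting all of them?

Minimum one-way distance = 38 blocks.

There are 4! = 24 possible orderings.
O → V → Q → M → F: 11+17+4+10 = 42
O → V → Q → F → M: 11+17+8+10 = 46
O → V → M → Q → F: 11+21+4+8 = 44
O → V → M → F → Q: 11+21+10+8 = 50
O → V → F → Q → M: 11+15+8+4 = 38
O → V → F → M → Q: 11+15+10+4 = 40
O → Q → V → M → F: 12+17+21+10 = 60
O → Q → V → F → M: 12+17+15+10 = 54
O → Q → M → V → F: 12+4+21+15 = 52
O → Q → M → F → V: 12+4+10+15 = 41
O → Q → F → V → M: 12+8+15+21 = 56
O → Q → F → M → V: 12+8+10+21 = 51
O → M → V → Q → F: 15+21+17+8 = 61
O → M → V → F → Q: 15+21+15+8 = 59
… (10 more)
The minimum is 38.
One shortest path: O → V → F → Q → M.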